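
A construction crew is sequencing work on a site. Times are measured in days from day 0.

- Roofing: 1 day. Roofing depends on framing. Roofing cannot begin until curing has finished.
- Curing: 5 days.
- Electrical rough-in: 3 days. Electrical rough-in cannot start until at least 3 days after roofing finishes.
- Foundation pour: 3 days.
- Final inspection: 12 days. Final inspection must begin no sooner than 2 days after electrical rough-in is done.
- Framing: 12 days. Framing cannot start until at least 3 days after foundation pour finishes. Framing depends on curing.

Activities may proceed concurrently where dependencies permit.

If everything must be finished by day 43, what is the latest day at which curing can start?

5

To finish by day 43, final inspection (duration 12) must start no later than day 31.
Since final inspection (must start by day 31, minus 2-day gap → day 29) depends on it, electrical rough-in must finish by day 29. Backing off its 3-day duration gives a latest start of day 26.
Roofing must finish before electrical rough-in (must start by day 26, minus 3-day gap → day 23). With a 1-day duration, roofing must start by 23 − 1 = day 22.
Since roofing (must start by day 22) depends on it, framing must finish by day 22. Backing off its 12-day duration gives a latest start of day 10.
Curing feeds framing (must start by day 10); roofing (must start by day 22). Taking the minimum, curing must finish by day 10 and start by 10 − 5 = day 5.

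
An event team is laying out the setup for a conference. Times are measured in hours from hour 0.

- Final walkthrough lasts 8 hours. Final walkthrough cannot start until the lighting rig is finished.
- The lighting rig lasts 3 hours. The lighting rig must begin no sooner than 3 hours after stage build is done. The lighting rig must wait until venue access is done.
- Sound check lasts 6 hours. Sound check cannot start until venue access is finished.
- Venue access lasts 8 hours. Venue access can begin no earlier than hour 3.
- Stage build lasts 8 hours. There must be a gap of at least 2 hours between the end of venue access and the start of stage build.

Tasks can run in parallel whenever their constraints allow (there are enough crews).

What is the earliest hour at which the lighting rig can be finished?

27

Venue access cannot begin until its own release at hour 3. It runs from hour 3 to 3 + 8 = hour 11.
After venue access (finishes hour 11, plus 2-hour gap → hour 13), stage build can start at hour 13 and finishes at hour 21.
The lighting rig needs all of stage build (finishes hour 21, plus 3-hour gap → hour 24); venue access (finishes hour 11). That puts its earliest start at hour 24; it finishes at 24 + 3 = hour 27.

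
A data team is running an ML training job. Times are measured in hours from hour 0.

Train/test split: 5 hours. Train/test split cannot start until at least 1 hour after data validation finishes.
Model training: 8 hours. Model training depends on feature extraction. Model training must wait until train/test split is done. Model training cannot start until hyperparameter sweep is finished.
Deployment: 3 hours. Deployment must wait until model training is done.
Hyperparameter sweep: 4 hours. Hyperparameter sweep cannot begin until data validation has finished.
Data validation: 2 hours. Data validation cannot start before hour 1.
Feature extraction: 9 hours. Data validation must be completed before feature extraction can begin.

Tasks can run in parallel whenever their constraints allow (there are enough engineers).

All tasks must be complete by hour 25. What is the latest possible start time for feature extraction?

5

Deployment must finish by hour 25; it takes 3 hours, so it must start by 25 − 3 = hour 22.
Since deployment (must start by hour 22) depends on it, model training must finish by hour 22. Backing off its 8-hour duration gives a latest start of hour 14.
Feature extraction must finish before model training (must start by hour 14). With a 9-hour duration, feature extraction must start by 14 − 9 = hour 5.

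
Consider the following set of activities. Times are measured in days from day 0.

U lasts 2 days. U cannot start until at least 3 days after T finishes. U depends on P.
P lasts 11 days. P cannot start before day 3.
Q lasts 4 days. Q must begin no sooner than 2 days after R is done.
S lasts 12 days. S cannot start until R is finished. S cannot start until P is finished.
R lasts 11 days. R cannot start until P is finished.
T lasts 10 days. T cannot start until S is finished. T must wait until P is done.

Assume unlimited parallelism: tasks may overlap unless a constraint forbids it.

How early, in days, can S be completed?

After its own release at day 3, P can start at day 3 and finishes at day 14.
R cannot begin until P (finishes day 14). It runs from day 14 to 14 + 11 = day 25.
S cannot start until R (finishes day 25); P (finishes day 14). The controlling bound is day 25, so S finishes at 25 + 12 = day 37.

37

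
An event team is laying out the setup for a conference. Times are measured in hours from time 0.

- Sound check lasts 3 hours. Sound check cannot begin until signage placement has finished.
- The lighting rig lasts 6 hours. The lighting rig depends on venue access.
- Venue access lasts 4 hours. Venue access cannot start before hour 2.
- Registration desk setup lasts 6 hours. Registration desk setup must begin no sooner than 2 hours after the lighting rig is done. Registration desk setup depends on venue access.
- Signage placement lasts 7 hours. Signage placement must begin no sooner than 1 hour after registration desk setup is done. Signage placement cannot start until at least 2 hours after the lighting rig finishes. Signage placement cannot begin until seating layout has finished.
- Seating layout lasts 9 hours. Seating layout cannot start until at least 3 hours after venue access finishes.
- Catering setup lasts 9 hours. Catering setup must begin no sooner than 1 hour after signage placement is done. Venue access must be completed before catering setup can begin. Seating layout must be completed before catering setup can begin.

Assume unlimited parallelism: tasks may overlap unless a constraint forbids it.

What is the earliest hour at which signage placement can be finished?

28

Venue access waits on its own release at hour 2, so it starts at hour 2 and finishes at 2 + 4 = hour 6.
After venue access (finishes hour 6, plus 3-hour gap → hour 9), seating layout can start at hour 9 and finishes at hour 18.
The lighting rig waits on venue access (finishes hour 6), so it starts at hour 6 and finishes at 6 + 6 = hour 12.
Registration desk setup cannot start until the lighting rig (finishes hour 12, plus 2-hour gap → hour 14); venue access (finishes hour 6). The controlling bound is hour 14, so registration desk setup finishes at 14 + 6 = hour 20.
Signage placement has to wait for registration desk setup (finishes hour 20, plus 1-hour gap → hour 21); the lighting rig (finishes hour 12, plus 2-hour gap → hour 14); seating layout (finishes hour 18). The latest of these is hour 21, so signage placement runs hour 21 to 21 + 7 = hour 28.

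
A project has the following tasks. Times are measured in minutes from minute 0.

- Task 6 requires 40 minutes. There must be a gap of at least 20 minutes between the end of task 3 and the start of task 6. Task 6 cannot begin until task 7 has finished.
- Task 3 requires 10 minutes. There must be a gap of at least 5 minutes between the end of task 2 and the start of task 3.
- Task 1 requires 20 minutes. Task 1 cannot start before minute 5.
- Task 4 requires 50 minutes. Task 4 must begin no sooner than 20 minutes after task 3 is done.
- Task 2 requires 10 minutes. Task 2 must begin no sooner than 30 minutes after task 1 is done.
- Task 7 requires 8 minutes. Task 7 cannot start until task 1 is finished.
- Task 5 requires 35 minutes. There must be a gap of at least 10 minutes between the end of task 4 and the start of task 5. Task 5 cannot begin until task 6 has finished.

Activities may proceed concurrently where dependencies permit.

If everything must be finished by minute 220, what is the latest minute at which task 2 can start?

80

To finish by minute 220, task 5 (duration 35) must start no later than minute 185.
Since task 5 (must start by minute 185, minus 10-minute gap → minute 175) depends on it, task 4 must finish by minute 175. Backing off its 50-minute duration gives a latest start of minute 125.
Task 6 must finish before task 5 (must start by minute 185). With a 40-minute duration, task 6 must start by 185 − 40 = minute 145.
Task 3 has several dependents: task 4 (must start by minute 125, minus 20-minute gap → minute 105); task 6 (must start by minute 145, minus 20-minute gap → minute 125). The earliest of those limits is minute 105, so task 3 must start by 105 − 10 = minute 95.
Task 2 feeds into task 3 (must start by minute 95, minus 5-minute gap → minute 90); so task 2 must finish by minute 90 and therefore start by minute 80.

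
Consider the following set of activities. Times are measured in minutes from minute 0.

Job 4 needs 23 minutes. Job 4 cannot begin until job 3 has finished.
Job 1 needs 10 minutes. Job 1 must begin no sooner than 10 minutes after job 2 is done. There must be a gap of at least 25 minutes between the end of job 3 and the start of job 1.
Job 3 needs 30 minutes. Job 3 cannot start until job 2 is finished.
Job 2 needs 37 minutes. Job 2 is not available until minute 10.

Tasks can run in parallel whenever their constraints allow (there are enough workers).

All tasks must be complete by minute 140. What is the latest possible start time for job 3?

75

Job 1 must finish by minute 140; it takes 10 minutes, so it must start by 140 − 10 = minute 130.
Job 4 must finish by minute 140; it takes 23 minutes, so it must start by 140 − 23 = minute 117.
Job 3 has several dependents: job 1 (must start by minute 130, minus 25-minute gap → minute 105); job 4 (must start by minute 117). The earliest of those limits is minute 105, so job 3 must start by 105 − 30 = minute 75.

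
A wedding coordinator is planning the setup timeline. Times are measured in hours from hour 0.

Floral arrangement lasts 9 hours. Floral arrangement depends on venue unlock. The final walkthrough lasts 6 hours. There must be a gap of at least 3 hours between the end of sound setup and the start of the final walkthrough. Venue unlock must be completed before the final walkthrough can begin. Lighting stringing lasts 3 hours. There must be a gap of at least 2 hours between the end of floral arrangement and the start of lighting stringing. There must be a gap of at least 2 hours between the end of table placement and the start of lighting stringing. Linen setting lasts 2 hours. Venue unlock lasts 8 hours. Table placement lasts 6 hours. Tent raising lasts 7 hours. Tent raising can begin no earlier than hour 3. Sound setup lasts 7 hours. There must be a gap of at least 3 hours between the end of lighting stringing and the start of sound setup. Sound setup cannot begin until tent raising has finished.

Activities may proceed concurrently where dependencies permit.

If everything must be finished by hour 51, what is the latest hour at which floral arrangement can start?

Nothing follows the final walkthrough; the deadline of hour 51 is its only limit. It must start by 51 − 6 = hour 45.
Sound setup must finish before the final walkthrough (must start by hour 45, minus 3-hour gap → hour 42). With a 7-hour duration, sound setup must start by 42 − 7 = hour 35.
Lighting stringing feeds into sound setup (must start by hour 35, minus 3-hour gap → hour 32); so lighting stringing must finish by hour 32 and therefore start by hour 29.
Floral arrangement must finish before lighting stringing (must start by hour 29, minus 2-hour gap → hour 27). With a 9-hour duration, floral arrangement must start by 27 − 9 = hour 18.

18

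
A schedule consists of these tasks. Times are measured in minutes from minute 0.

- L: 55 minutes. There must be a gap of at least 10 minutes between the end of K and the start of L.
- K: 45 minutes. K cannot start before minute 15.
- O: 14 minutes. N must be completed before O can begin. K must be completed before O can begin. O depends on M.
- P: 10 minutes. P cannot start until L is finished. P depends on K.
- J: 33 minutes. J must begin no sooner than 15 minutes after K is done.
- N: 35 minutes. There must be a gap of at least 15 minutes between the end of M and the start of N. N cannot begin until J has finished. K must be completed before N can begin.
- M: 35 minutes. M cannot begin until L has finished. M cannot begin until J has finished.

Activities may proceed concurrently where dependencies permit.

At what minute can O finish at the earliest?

K waits on its own release at minute 15, so it starts at minute 15 and finishes at 15 + 45 = minute 60.
After K (finishes minute 60, plus 10-minute gap → minute 70), L can start at minute 70 and finishes at minute 125.
J waits on K (finishes minute 60, plus 15-minute gap → minute 75), so it starts at minute 75 and finishes at 75 + 33 = minute 108.
M needs all of L (finishes minute 125); J (finishes minute 108). That puts its earliest start at minute 125; it finishes at 125 + 35 = minute 160.
For N: M (finishes minute 160, plus 15-minute gap → minute 175); J (finishes minute 108); K (finishes minute 60). Taking the maximum gives a start of minute 175, and it finishes at 175 + 35 = minute 210.
For O: N (finishes minute 210); K (finishes minute 60); M (finishes minute 160). Taking the maximum gives a start of minute 210, and it finishes at 210 + 14 = minute 224.

224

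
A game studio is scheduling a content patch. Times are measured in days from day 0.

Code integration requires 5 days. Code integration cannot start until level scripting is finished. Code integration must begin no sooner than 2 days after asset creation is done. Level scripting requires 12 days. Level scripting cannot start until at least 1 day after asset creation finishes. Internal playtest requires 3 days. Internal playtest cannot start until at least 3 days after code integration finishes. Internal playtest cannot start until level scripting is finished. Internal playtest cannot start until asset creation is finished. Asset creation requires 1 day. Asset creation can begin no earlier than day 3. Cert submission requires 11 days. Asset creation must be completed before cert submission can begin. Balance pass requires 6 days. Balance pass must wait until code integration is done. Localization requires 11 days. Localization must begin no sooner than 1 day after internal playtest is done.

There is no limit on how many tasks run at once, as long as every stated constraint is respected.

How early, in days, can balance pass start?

22

Asset creation cannot begin until its own release at day 3. It runs from day 3 to 3 + 1 = day 4.
Level scripting waits on asset creation (finishes day 4, plus 1-day gap → day 5), so it starts at day 5 and finishes at 5 + 12 = day 17.
Code integration has to wait for level scripting (finishes day 17); asset creation (finishes day 4, plus 2-day gap → day 6). The latest of these is day 17, so code integration runs day 17 to 17 + 5 = day 22.
Balance pass waits on code integration (finishes day 22), so the earliest it can start is day 22.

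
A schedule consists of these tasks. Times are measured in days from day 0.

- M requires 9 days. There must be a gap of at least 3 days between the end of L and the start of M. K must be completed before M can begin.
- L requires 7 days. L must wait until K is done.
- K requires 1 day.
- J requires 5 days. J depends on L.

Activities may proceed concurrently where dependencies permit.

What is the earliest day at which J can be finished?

13

K has no prerequisites, so it starts at day 0 and finishes at day 1.
L waits on K (finishes day 1), so it starts at day 1 and finishes at 1 + 7 = day 8.
J cannot begin until L (finishes day 8). It runs from day 8 to 8 + 5 = day 13.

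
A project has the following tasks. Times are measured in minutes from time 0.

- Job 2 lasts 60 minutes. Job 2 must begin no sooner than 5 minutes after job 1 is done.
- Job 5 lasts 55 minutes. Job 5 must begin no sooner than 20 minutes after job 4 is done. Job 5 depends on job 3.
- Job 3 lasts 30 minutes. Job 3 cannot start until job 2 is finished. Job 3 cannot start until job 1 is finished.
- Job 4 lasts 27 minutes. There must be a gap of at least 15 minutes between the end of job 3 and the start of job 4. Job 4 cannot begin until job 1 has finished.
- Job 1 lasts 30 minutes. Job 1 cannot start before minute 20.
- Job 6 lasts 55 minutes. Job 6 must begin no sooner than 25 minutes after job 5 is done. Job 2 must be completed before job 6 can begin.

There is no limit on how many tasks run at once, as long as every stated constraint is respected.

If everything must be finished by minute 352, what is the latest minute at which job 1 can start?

Job 6 must finish by minute 352; it takes 55 minutes, so it must start by 352 − 55 = minute 297.
Job 5 feeds into job 6 (must start by minute 297, minus 25-minute gap → minute 272); so job 5 must finish by minute 272 and therefore start by minute 217.
Job 4 feeds into job 5 (must start by minute 217, minus 20-minute gap → minute 197); so job 4 must finish by minute 197 and therefore start by minute 170.
Job 3 feeds job 4 (must start by minute 170, minus 15-minute gap → minute 155); job 5 (must start by minute 217). Taking the minimum, job 3 must finish by minute 155 and start by 155 − 30 = minute 125.
For job 2: job 3 (must start by minute 125); job 6 (must start by minute 297). The most restrictive is minute 125; with a 60-minute duration, job 2 must start by minute 65.
For job 1: job 2 (must start by minute 65, minus 5-minute gap → minute 60); job 3 (must start by minute 125); job 4 (must start by minute 170). The most restrictive is minute 60; with a 30-minute duration, job 1 must start by minute 30.

30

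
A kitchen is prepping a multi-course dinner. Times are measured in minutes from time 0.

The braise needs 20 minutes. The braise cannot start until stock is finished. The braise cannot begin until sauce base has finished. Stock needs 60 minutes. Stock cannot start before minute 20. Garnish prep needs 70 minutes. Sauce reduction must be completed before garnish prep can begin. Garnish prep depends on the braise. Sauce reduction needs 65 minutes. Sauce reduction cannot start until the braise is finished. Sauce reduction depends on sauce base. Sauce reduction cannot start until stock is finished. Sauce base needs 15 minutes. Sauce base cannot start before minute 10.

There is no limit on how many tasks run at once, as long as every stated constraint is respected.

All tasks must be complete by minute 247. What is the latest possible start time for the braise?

92

To finish by minute 247, garnish prep (duration 70) must start no later than minute 177.
Since garnish prep (must start by minute 177) depends on it, sauce reduction must finish by minute 177. Backing off its 65-minute duration gives a latest start of minute 112.
The braise must finish in time for sauce reduction (must start by minute 112); garnish prep (must start by minute 177). The tightest is minute 112, so the braise must start by 112 − 20 = minute 92.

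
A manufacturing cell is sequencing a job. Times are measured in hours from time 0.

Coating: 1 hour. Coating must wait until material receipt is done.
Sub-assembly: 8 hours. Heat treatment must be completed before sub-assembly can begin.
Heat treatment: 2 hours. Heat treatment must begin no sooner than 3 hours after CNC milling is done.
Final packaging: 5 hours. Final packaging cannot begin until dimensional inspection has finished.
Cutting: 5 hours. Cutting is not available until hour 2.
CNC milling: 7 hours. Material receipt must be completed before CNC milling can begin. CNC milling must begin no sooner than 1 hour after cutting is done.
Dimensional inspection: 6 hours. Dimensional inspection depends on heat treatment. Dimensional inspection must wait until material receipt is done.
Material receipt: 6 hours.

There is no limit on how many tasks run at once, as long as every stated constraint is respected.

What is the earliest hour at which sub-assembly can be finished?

Cutting waits on its own release at hour 2, so it starts at hour 2 and finishes at 2 + 5 = hour 7.
Nothing blocks material receipt, so it runs from hour 0 to hour 6.
CNC milling cannot start until material receipt (finishes hour 6); cutting (finishes hour 7, plus 1-hour gap → hour 8). The controlling bound is hour 8, so CNC milling finishes at 8 + 7 = hour 15.
Heat treatment waits on CNC milling (finishes hour 15, plus 3-hour gap → hour 18), so it starts at hour 18 and finishes at 18 + 2 = hour 20.
Sub-assembly waits on heat treatment (finishes hour 20), so it starts at hour 20 and finishes at 20 + 8 = hour 28.

28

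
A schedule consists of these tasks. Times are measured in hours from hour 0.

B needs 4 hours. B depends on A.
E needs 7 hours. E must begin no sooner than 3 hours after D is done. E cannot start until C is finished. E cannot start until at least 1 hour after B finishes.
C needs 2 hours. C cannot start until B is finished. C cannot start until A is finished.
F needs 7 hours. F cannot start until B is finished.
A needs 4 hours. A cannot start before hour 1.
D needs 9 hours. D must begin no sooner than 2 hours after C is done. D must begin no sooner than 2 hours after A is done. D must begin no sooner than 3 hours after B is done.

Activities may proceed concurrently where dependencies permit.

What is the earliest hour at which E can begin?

After its own release at hour 1, A can start at hour 1 and finishes at hour 5.
B waits on A (finishes hour 5), so it starts at hour 5 and finishes at 5 + 4 = hour 9.
C needs all of B (finishes hour 9); A (finishes hour 5). That puts its earliest start at hour 9; it finishes at 9 + 2 = hour 11.
D needs all of C (finishes hour 11, plus 2-hour gap → hour 13); A (finishes hour 5, plus 2-hour gap → hour 7); B (finishes hour 9, plus 3-hour gap → hour 12). That puts its earliest start at hour 13; it finishes at 13 + 9 = hour 22.
E waits on D (finishes hour 22, plus 3-hour gap → hour 25); C (finishes hour 11); B (finishes hour 9, plus 1-hour gap → hour 10). The latest of these is hour 25, which is the earliest E can start.

25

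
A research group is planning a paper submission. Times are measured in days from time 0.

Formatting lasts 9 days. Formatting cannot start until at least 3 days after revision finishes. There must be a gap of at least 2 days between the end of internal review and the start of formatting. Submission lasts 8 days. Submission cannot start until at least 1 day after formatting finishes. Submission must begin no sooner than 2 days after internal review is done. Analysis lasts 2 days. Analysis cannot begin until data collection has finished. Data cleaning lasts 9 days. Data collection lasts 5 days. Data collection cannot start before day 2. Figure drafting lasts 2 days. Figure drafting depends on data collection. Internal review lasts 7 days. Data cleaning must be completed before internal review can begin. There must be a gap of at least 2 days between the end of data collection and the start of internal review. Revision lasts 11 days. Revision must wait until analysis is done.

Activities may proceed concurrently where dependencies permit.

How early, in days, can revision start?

9

After its own release at day 2, data collection can start at day 2 and finishes at day 7.
After data collection (finishes day 7), analysis can start at day 7 and finishes at day 9.
Revision waits on analysis (finishes day 9), so the earliest it can start is day 9.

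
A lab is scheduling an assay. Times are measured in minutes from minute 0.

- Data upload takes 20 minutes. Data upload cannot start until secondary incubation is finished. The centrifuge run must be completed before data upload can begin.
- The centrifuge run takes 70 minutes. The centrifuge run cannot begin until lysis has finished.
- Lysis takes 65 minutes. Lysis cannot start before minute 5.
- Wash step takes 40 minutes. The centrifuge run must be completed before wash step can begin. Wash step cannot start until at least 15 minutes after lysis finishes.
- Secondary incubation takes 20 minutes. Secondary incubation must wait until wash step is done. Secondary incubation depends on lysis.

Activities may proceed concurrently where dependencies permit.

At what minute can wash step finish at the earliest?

Lysis waits on its own release at minute 5, so it starts at minute 5 and finishes at 5 + 65 = minute 70.
After lysis (finishes minute 70), the centrifuge run can start at minute 70 and finishes at minute 140.
Wash step needs all of the centrifuge run (finishes minute 140); lysis (finishes minute 70, plus 15-minute gap → minute 85). That puts its earliest start at minute 140; it finishes at 140 + 40 = minute 180.

180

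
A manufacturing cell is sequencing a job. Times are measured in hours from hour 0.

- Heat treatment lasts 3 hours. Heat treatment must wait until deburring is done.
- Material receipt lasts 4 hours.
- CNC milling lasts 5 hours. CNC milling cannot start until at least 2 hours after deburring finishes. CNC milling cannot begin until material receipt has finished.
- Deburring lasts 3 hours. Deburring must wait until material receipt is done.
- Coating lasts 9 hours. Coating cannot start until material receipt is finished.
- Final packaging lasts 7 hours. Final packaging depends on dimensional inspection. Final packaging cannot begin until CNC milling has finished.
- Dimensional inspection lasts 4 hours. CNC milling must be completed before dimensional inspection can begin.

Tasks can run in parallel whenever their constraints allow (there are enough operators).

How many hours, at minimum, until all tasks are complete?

25

Nothing blocks material receipt, so it runs from hour 0 to hour 4.
Coating waits on material receipt (finishes hour 4), so it starts at hour 4 and finishes at 4 + 9 = hour 13.
After material receipt (finishes hour 4), deburring can start at hour 4 and finishes at hour 7.
After deburring (finishes hour 7), heat treatment can start at hour 7 and finishes at hour 10.
CNC milling has to wait for deburring (finishes hour 7, plus 2-hour gap → hour 9); material receipt (finishes hour 4). The latest of these is hour 9, so CNC milling runs hour 9 to 9 + 5 = hour 14.
After CNC milling (finishes hour 14), dimensional inspection can start at hour 14 and finishes at hour 18.
For final packaging: dimensional inspection (finishes hour 18); CNC milling (finishes hour 14). Taking the maximum gives a start of hour 18, and it finishes at 18 + 7 = hour 25.
All tasks are finished once the last one completes. Finish times: Material receipt at 4, Deburring at 7, CNC milling at 14, Heat treatment at 10, Dimensional inspection at 18, Coating at 13, Final packaging at 25. The latest is hour 25.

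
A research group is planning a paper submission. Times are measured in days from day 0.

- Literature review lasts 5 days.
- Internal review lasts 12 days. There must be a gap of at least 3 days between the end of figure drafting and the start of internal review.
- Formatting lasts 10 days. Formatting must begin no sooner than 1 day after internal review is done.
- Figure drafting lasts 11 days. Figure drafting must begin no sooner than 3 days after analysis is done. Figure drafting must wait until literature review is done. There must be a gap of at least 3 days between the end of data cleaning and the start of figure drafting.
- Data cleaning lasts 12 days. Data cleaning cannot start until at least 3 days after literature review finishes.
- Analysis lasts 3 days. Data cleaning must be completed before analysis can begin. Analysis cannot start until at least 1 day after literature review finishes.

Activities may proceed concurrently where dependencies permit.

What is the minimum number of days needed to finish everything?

63

Nothing blocks literature review, so it runs from day 0 to day 5.
Data cleaning cannot begin until literature review (finishes day 5, plus 3-day gap → day 8). It runs from day 8 to 8 + 12 = day 20.
Analysis cannot start until data cleaning (finishes day 20); literature review (finishes day 5, plus 1-day gap → day 6). The controlling bound is day 20, so analysis finishes at 20 + 3 = day 23.
Figure drafting has to wait for analysis (finishes day 23, plus 3-day gap → day 26); literature review (finishes day 5); data cleaning (finishes day 20, plus 3-day gap → day 23). The latest of these is day 26, so figure drafting runs day 26 to 26 + 11 = day 37.
Internal review waits on figure drafting (finishes day 37, plus 3-day gap → day 40), so it starts at day 40 and finishes at 40 + 12 = day 52.
After internal review (finishes day 52, plus 1-day gap → day 53), formatting can start at day 53 and finishes at day 63.
All tasks are finished once the last one completes. Finish times: Literature review at 5, Data cleaning at 20, Analysis at 23, Figure drafting at 37, Internal review at 52, Formatting at 63. The latest is day 63.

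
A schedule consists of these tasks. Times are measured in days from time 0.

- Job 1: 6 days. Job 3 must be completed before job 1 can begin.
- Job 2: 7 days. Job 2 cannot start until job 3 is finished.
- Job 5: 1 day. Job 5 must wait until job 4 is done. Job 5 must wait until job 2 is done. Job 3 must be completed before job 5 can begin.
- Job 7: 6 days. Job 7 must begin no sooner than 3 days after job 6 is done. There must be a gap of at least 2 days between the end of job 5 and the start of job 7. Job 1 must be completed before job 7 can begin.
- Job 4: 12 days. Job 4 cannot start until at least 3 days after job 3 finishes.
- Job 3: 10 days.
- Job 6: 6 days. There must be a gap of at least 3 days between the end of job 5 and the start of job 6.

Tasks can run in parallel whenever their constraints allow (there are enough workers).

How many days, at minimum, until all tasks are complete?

Job 3 has no prerequisites, so it starts at day 0 and finishes at day 10.
After job 3 (finishes day 10, plus 3-day gap → day 13), job 4 can start at day 13 and finishes at day 25.
After job 3 (finishes day 10), job 2 can start at day 10 and finishes at day 17.
For job 5: job 4 (finishes day 25); job 2 (finishes day 17); job 3 (finishes day 10). Taking the maximum gives a start of day 25, and it finishes at 25 + 1 = day 26.
After job 5 (finishes day 26, plus 3-day gap → day 29), job 6 can start at day 29 and finishes at day 35.
Job 1 waits on job 3 (finishes day 10), so it starts at day 10 and finishes at 10 + 6 = day 16.
Job 7 needs all of job 6 (finishes day 35, plus 3-day gap → day 38); job 5 (finishes day 26, plus 2-day gap → day 28); job 1 (finishes day 16). That puts its earliest start at day 38; it finishes at 38 + 6 = day 44.
All tasks are finished once the last one completes. Finish times: Job 1 at 16, Job 2 at 17, Job 3 at 10, Job 4 at 25, Job 5 at 26, Job 6 at 35, Job 7 at 44. The latest is day 44.

44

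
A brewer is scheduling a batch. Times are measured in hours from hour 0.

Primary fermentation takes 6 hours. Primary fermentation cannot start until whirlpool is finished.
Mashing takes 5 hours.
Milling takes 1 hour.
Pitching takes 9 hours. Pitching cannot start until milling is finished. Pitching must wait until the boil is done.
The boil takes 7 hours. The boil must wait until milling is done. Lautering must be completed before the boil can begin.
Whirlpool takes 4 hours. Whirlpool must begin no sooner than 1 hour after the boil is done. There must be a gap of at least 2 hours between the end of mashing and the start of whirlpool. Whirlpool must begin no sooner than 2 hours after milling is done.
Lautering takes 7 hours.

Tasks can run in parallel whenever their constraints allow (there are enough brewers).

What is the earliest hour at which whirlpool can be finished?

19

Lautering has no prerequisites, so it starts at hour 0 and finishes at hour 7.
Nothing blocks mashing, so it runs from hour 0 to hour 5.
Nothing blocks milling, so it runs from hour 0 to hour 1.
The boil cannot start until milling (finishes hour 1); lautering (finishes hour 7). The controlling bound is hour 7, so the boil finishes at 7 + 7 = hour 14.
Whirlpool needs all of the boil (finishes hour 14, plus 1-hour gap → hour 15); mashing (finishes hour 5, plus 2-hour gap → hour 7); milling (finishes hour 1, plus 2-hour gap → hour 3). That puts its earliest start at hour 15; it finishes at 15 + 4 = hour 19.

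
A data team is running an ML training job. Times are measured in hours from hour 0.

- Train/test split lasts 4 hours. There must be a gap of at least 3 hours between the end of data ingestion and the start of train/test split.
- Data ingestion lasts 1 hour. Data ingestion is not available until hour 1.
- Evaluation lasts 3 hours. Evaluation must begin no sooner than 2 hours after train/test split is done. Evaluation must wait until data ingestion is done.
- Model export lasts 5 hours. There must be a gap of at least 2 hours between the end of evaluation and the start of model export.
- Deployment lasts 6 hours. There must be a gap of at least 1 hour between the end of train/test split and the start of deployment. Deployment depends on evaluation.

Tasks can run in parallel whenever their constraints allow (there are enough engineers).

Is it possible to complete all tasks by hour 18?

Data ingestion waits on its own release at hour 1, so it starts at hour 1 and finishes at 1 + 1 = hour 2.
Train/test split waits on data ingestion (finishes hour 2, plus 3-hour gap → hour 5), so it starts at hour 5 and finishes at 5 + 4 = hour 9.
Evaluation has to wait for train/test split (finishes hour 9, plus 2-hour gap → hour 11); data ingestion (finishes hour 2). The latest of these is hour 11, so evaluation runs hour 11 to 11 + 3 = hour 14.
Deployment cannot start until train/test split (finishes hour 9, plus 1-hour gap → hour 10); evaluation (finishes hour 14). The controlling bound is hour 14, so deployment finishes at 14 + 6 = hour 20.
After evaluation (finishes hour 14, plus 2-hour gap → hour 16), model export can start at hour 16 and finishes at hour 21.
The earliest everything can be done is hour 21, which is after the deadline of 18, so it is not possible.

No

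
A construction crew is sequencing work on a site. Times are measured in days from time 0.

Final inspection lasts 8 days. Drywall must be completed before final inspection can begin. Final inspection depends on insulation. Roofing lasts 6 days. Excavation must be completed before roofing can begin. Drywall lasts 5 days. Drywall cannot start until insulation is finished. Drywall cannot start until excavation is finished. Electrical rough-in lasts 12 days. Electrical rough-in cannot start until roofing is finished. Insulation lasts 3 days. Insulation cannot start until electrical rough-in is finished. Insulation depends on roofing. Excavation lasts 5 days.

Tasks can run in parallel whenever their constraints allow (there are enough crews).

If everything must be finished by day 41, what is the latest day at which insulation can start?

25

Final inspection must finish by day 41; it takes 8 days, so it must start by 41 − 8 = day 33.
Drywall has to be done before final inspection (must start by day 33). That means finishing by day 33, i.e. starting by 33 − 5 = day 28.
Insulation has several dependents: drywall (must start by day 28); final inspection (must start by day 33). The earliest of those limits is day 28, so insulation must start by 28 − 3 = day 25.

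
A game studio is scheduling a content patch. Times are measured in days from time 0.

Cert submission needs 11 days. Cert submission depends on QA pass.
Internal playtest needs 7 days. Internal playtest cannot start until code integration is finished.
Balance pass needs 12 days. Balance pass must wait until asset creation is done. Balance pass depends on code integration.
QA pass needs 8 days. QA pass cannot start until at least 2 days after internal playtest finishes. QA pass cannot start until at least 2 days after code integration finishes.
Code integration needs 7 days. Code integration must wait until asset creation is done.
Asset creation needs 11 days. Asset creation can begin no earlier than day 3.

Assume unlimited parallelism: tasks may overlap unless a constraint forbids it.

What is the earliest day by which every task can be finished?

49

Asset creation waits on its own release at day 3, so it starts at day 3 and finishes at 3 + 11 = day 14.
After asset creation (finishes day 14), code integration can start at day 14 and finishes at day 21.
Balance pass needs all of asset creation (finishes day 14); code integration (finishes day 21). That puts its earliest start at day 21; it finishes at 21 + 12 = day 33.
After code integration (finishes day 21), internal playtest can start at day 21 and finishes at day 28.
QA pass needs all of internal playtest (finishes day 28, plus 2-day gap → day 30); code integration (finishes day 21, plus 2-day gap → day 23). That puts its earliest start at day 30; it finishes at 30 + 8 = day 38.
After QA pass (finishes day 38), cert submission can start at day 38 and finishes at day 49.
All tasks are finished once the last one completes. Finish times: Asset creation at 14, Code integration at 21, Internal playtest at 28, Balance pass at 33, QA pass at 38, Cert submission at 49. The latest is day 49.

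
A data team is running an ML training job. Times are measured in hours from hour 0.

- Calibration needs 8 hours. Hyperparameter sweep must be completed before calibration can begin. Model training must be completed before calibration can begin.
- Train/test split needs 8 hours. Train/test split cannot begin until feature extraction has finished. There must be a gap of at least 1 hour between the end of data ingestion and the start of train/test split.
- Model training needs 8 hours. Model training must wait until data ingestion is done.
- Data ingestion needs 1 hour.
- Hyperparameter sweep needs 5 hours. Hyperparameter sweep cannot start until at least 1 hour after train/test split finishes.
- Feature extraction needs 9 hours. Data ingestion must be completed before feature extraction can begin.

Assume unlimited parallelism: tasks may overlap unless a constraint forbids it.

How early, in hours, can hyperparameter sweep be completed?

Nothing blocks data ingestion, so it runs from hour 0 to hour 1.
Feature extraction cannot begin until data ingestion (finishes hour 1). It runs from hour 1 to 1 + 9 = hour 10.
Train/test split cannot start until feature extraction (finishes hour 10); data ingestion (finishes hour 1, plus 1-hour gap → hour 2). The controlling bound is hour 10, so train/test split finishes at 10 + 8 = hour 18.
Hyperparameter sweep cannot begin until train/test split (finishes hour 18, plus 1-hour gap → hour 19). It runs from hour 19 to 19 + 5 = hour 24.

24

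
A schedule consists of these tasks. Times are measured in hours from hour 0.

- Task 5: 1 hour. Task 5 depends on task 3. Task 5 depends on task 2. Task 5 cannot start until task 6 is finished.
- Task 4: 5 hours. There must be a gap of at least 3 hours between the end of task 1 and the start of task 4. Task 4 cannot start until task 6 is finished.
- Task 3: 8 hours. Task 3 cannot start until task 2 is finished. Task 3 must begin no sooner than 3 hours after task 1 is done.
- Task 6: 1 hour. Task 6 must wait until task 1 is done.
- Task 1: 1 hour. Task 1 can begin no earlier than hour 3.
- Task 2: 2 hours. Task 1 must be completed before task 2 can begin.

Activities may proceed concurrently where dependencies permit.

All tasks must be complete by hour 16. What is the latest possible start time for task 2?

Task 5 must finish by hour 16; it takes 1 hour, so it must start by 16 − 1 = hour 15.
Task 3 feeds into task 5 (must start by hour 15); so task 3 must finish by hour 15 and therefore start by hour 7.
For task 2: task 3 (must start by hour 7); task 5 (must start by hour 15). The most restrictive is hour 7; with a 2-hour duration, task 2 must start by hour 5.

5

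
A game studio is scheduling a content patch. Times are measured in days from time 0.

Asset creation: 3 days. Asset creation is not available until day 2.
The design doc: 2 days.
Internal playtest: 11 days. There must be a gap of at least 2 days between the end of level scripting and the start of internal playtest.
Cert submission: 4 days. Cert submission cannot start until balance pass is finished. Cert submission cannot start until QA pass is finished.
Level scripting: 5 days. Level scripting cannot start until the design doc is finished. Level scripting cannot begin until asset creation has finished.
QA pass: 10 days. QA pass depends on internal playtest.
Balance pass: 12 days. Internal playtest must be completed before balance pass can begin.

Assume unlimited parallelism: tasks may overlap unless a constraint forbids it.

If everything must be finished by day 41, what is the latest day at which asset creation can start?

4

Cert submission must finish by day 41; it takes 4 days, so it must start by 41 − 4 = day 37.
Balance pass has to be done before cert submission (must start by day 37). That means finishing by day 37, i.e. starting by 37 − 12 = day 25.
QA pass has to be done before cert submission (must start by day 37). That means finishing by day 37, i.e. starting by 37 − 10 = day 27.
For internal playtest: balance pass (must start by day 25); QA pass (must start by day 27). The most restrictive is day 25; with an 11-day duration, internal playtest must start by day 14.
Level scripting has to be done before internal playtest (must start by day 14, minus 2-day gap → day 12). That means finishing by day 12, i.e. starting by 12 − 5 = day 7.
Asset creation has to be done before level scripting (must start by day 7). That means finishing by day 7, i.e. starting by 7 − 3 = day 4.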